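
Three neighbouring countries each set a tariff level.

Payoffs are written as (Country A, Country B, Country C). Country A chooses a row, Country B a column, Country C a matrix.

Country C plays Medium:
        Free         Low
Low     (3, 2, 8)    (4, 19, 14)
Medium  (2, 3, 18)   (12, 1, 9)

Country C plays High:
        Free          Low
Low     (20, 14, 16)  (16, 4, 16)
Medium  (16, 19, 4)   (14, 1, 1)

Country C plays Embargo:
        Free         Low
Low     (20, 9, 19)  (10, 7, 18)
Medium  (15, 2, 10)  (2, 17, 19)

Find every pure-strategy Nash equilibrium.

For each strategy profile, look for a profitable unilateral deviation.
(Low, Free, Medium): Country B can switch to Low (2 → 19). Not NE.
(Low, Free, High): Country C can switch to Embargo (16 → 19). Not NE.
(Low, Free, Embargo): Country A gets 20, best alternative 15; Country B gets 9, best alternative 7; Country C gets 19, best alternative 16. No profitable deviation — NE.
(Low, Low, Medium): Country A can switch to Medium (4 → 12). Not NE.
(Low, Low, High): Country B can switch to Free (4 → 14). Not NE.
(Low, Low, Embargo): Country B can switch to Free (7 → 9). Not NE.
(Medium, Free, Medium): Country A can switch to Low (2 → 3). Not NE.
(Medium, Free, High): Country A can switch to Low (16 → 20). Not NE.
(Medium, Free, Embargo): Country A can switch to Low (15 → 20). Not NE.
(The remaining 3 profiles each have a profitable deviation by the same check.)

(Low, Free, Embargo)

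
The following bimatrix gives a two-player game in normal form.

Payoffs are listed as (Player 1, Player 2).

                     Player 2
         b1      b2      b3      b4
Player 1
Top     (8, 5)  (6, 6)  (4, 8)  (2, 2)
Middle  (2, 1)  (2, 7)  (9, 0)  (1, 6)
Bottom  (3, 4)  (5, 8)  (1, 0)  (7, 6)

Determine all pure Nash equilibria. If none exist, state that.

For each player, find the best response to each opponent profile; mutual best responses are the pure NE.
Player 1 against b1: payoffs 8, 2, 3 → best response Top.
Player 1 against b2: payoffs 6, 2, 5 → best response Top.
Player 1 against b3: payoffs 4, 9, 1 → best response Middle.
Player 1 against b4: payoffs 2, 1, 7 → best response Bottom.
Player 2 against Top: payoffs 5, 6, 8, 2 → best response b3.
Player 2 against Middle: payoffs 1, 7, 0, 6 → best response b2.
Player 2 against Bottom: payoffs 4, 8, 0, 6 → best response b2.
No profile is a mutual best response for all players.

none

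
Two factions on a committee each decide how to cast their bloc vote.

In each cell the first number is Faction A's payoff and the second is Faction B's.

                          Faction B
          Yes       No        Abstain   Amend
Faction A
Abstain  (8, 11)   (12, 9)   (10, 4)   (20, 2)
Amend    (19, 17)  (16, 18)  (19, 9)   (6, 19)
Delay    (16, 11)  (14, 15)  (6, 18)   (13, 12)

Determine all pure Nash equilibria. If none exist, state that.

(Abstain, Yes): Faction A can switch to Amend (8 → 19). Not NE.
(Abstain, No): Faction A can switch to Amend (12 → 16). Not NE.
(Abstain, Abstain): Faction A can switch to Amend (10 → 19). Not NE.
(Abstain, Amend): Faction B can switch to Yes (2 → 11). Not NE.
(Amend, Yes): Faction B can switch to No (17 → 18). Not NE.
(Amend, No): Faction B can switch to Amend (18 → 19). Not NE.
(Amend, Abstain): Faction B can switch to Yes (9 → 17). Not NE.
(Amend, Amend): Faction A can switch to Abstain (6 → 20). Not NE.
(The remaining 4 profiles each have a profitable deviation by the same check.)

This game has no pure Nash equilibrium.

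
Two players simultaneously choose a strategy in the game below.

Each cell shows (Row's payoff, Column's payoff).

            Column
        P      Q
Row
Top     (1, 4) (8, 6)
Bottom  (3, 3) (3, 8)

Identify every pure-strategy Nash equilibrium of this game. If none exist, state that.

The unique pure-strategy Nash equilibrium is (Top, Q).

Check each profile: it is a Nash equilibrium iff no player can strictly gain by switching unilaterally.
(Top, P): Row can switch to Bottom (1 → 3). Not NE.
(Top, Q): Row gets 8, best alternative 3; Column gets 6, best alternative 4. No profitable deviation — NE.
(Bottom, P): Column can switch to Q (3 → 8). Not NE.
(Bottom, Q): Row can switch to Top (3 → 8). Not NE.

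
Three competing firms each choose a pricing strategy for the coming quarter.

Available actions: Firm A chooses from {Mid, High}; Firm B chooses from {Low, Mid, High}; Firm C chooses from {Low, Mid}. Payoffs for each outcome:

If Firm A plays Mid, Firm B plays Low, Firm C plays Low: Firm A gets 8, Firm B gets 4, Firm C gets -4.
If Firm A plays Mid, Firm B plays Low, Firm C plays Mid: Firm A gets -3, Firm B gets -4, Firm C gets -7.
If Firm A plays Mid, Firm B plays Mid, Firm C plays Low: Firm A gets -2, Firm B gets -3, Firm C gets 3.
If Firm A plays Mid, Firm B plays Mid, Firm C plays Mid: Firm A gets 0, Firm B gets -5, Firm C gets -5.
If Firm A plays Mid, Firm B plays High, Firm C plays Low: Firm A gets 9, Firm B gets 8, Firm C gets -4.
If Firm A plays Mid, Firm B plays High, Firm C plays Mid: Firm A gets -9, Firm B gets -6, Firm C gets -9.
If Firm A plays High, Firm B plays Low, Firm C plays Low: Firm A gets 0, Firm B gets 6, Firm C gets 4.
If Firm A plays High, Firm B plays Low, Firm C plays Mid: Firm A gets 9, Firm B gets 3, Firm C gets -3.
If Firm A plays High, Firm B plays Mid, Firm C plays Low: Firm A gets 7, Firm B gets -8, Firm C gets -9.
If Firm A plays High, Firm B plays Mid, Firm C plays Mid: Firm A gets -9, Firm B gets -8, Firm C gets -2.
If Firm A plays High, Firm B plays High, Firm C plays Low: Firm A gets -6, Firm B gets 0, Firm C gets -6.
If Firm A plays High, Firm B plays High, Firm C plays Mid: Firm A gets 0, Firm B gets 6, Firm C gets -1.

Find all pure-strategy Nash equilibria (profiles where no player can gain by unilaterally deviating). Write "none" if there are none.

(Mid, Low, Low): Firm B can switch to High (4 → 8). Not NE.
(Mid, Low, Mid): Firm A can switch to High (-3 → 9). Not NE.
(Mid, Mid, Low): Firm A can switch to High (-2 → 7). Not NE.
(Mid, Mid, Mid): Firm B can switch to Low (-5 → -4). Not NE.
(Mid, High, Low): Firm A gets 9, best alternative -6; Firm B gets 8, best alternative 4; Firm C gets -4, best alternative -9. No profitable deviation — NE.
(Mid, High, Mid): Firm A can switch to High (-9 → 0). Not NE.
(High, Low, Low): Firm A can switch to Mid (0 → 8). Not NE.
(High, Low, Mid): Firm B can switch to High (3 → 6). Not NE.
(High, Mid, Low): Firm B can switch to Low (-8 → 6). Not NE.
(High, Mid, Mid): Firm A can switch to Mid (-9 → 0). Not NE.
(High, High, Low): Firm A can switch to Mid (-6 → 9). Not NE.
(High, High, Mid): Firm A gets 0, best alternative -9; Firm B gets 6, best alternative 3; Firm C gets -1, best alternative -6. No profitable deviation — NE.

Pure-strategy Nash equilibria: (Mid, High, Low); (High, High, Mid)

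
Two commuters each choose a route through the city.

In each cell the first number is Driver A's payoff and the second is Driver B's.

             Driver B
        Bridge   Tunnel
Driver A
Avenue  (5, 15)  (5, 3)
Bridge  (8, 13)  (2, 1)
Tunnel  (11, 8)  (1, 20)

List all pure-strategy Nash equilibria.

Driver A against Bridge: payoffs 5, 8, 11 → best response Tunnel.
Driver A against Tunnel: payoffs 5, 2, 1 → best response Avenue.
Driver B against Avenue: payoffs 15, 3 → best response Bridge.
Driver B against Bridge: payoffs 13, 1 → best response Bridge.
Driver B against Tunnel: payoffs 8, 20 → best response Tunnel.
No profile is a mutual best response for all players.

none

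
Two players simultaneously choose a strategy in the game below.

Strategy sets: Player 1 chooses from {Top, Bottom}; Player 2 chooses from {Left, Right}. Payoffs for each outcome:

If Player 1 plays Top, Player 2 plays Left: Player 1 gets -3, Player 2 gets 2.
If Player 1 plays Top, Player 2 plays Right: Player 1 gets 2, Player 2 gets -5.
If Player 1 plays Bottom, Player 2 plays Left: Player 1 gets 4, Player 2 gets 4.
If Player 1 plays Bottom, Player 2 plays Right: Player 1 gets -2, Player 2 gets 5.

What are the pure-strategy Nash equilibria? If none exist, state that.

Player 1 against Left: payoffs -3, 4 → best response Bottom.
Player 1 against Right: payoffs 2, -2 → best response Top.
Player 2 against Top: payoffs 2, -5 → best response Left.
Player 2 against Bottom: payoffs 4, 5 → best response Right.
No profile is a mutual best response for all players.

No pure-strategy Nash equilibrium.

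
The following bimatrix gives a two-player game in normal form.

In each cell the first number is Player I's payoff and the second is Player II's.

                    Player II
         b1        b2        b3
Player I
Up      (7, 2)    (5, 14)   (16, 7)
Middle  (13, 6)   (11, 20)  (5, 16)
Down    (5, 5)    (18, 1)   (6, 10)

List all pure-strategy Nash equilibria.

For each player, find the best response to each opponent profile; mutual best responses are the pure NE.
Player I against b1: payoffs 7, 13, 5 → best response Middle.
Player I against b2: payoffs 5, 11, 18 → best response Down.
Player I against b3: payoffs 16, 5, 6 → best response Up.
Player II against Up: payoffs 2, 14, 7 → best response b2.
Player II against Middle: payoffs 6, 20, 16 → best response b2.
Player II against Down: payoffs 5, 1, 10 → best response b3.
No profile is a mutual best response for all players.

This game has no pure Nash equilibrium.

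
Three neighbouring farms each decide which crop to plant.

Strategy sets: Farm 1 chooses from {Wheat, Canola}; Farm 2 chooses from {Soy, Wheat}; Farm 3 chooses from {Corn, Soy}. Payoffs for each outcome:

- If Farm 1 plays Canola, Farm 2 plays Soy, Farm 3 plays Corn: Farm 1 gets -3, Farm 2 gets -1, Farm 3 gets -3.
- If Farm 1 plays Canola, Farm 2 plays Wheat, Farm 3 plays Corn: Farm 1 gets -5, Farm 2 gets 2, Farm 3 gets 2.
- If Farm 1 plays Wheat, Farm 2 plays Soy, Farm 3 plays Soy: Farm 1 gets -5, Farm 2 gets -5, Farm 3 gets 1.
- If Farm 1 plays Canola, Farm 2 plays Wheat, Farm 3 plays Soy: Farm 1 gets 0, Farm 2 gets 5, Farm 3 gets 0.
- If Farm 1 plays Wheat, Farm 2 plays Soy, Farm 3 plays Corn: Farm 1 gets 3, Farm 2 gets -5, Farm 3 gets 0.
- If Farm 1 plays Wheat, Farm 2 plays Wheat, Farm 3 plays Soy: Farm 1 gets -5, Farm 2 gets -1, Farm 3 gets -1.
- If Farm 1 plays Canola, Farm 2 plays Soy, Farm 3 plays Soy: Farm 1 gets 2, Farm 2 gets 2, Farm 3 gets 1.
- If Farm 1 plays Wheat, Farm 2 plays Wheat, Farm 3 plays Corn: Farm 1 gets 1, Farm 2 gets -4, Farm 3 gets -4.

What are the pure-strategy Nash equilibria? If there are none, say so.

Farm 1 against (Soy, Corn): payoffs 3, -3 → best response Wheat.
Farm 1 against (Soy, Soy): payoffs -5, 2 → best response Canola.
Farm 1 against (Wheat, Corn): payoffs 1, -5 → best response Wheat.
Farm 1 against (Wheat, Soy): payoffs -5, 0 → best response Canola.
Farm 2 against (Wheat, Corn): payoffs -5, -4 → best response Wheat.
Farm 2 against (Wheat, Soy): payoffs -5, -1 → best response Wheat.
Farm 2 against (Canola, Corn): payoffs -1, 2 → best response Wheat.
Farm 2 against (Canola, Soy): payoffs 2, 5 → best response Wheat.
Farm 3 against (Wheat, Soy): payoffs 0, 1 → best response Soy.
Farm 3 against (Wheat, Wheat): payoffs -4, -1 → best response Soy.
Farm 3 against (Canola, Soy): payoffs -3, 1 → best response Soy.
Farm 3 against (Canola, Wheat): payoffs 2, 0 → best response Corn.
No profile is a mutual best response for all players.

No pure-strategy Nash equilibrium.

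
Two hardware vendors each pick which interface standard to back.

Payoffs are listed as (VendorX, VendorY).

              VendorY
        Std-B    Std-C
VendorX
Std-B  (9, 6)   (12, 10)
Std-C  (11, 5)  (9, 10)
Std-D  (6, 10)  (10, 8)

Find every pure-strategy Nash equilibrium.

Pure NE: (Std-B, Std-C)

VendorX against Std-B: payoffs 9, 11, 6 → best response Std-C.
VendorX against Std-C: payoffs 12, 9, 10 → best response Std-B.
VendorY against Std-B: payoffs 6, 10 → best response Std-C.
VendorY against Std-C: payoffs 5, 10 → best response Std-C.
VendorY against Std-D: payoffs 10, 8 → best response Std-B.
Mutual best responses: (Std-B, Std-C).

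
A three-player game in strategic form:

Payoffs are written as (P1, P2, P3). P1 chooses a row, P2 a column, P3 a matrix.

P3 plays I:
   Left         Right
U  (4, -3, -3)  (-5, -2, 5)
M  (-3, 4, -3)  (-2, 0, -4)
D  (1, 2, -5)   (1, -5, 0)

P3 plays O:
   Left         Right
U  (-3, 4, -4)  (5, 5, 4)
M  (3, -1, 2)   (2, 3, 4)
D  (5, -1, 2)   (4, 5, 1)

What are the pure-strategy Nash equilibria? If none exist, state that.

P1 against (Left, I): payoffs 4, -3, 1 → best response U.
P1 against (Left, O): payoffs -3, 3, 5 → best response D.
P1 against (Right, I): payoffs -5, -2, 1 → best response D.
P1 against (Right, O): payoffs 5, 2, 4 → best response U.
P2 against (U, I): payoffs -3, -2 → best response Right.
P2 against (U, O): payoffs 4, 5 → best response Right.
P2 against (M, I): payoffs 4, 0 → best response Left.
P2 against (M, O): payoffs -1, 3 → best response Right.
P2 against (D, I): payoffs 2, -5 → best response Left.
P2 against (D, O): payoffs -1, 5 → best response Right.
P3 against (U, Left): payoffs -3, -4 → best response I.
P3 against (U, Right): payoffs 5, 4 → best response I.
P3 against (M, Left): payoffs -3, 2 → best response O.
P3 against (M, Right): payoffs -4, 4 → best response O.
P3 against (D, Left): payoffs -5, 2 → best response O.
P3 against (D, Right): payoffs 0, 1 → best response O.
No profile is a mutual best response for all players.

No pure-strategy Nash equilibrium.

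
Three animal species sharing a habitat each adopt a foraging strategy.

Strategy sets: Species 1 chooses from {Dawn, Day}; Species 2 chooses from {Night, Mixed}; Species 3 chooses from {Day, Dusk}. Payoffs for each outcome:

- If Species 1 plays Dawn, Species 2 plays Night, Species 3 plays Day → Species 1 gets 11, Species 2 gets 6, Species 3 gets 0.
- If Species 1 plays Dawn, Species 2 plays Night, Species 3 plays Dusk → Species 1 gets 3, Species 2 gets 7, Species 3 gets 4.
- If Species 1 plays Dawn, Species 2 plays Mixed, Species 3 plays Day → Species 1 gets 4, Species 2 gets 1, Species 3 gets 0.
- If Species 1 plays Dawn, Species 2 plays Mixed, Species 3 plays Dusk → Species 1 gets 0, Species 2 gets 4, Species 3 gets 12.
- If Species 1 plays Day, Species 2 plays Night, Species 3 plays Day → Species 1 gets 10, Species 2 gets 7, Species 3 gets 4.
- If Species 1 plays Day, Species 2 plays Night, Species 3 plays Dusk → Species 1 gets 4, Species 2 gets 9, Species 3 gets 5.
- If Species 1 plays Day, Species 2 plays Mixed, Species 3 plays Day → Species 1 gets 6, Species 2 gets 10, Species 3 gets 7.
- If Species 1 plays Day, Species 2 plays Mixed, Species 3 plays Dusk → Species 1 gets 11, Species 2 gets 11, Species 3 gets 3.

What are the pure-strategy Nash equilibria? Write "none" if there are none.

(Day, Mixed, Day)

For each player, find the best response to each opponent profile; mutual best responses are the pure NE.
Species 1 against (Night, Day): payoffs 11, 10 → best response Dawn.
Species 1 against (Night, Dusk): payoffs 3, 4 → best response Day.
Species 1 against (Mixed, Day): payoffs 4, 6 → best response Day.
Species 1 against (Mixed, Dusk): payoffs 0, 11 → best response Day.
Species 2 against (Dawn, Day): payoffs 6, 1 → best response Night.
Species 2 against (Dawn, Dusk): payoffs 7, 4 → best response Night.
Species 2 against (Day, Day): payoffs 7, 10 → best response Mixed.
Species 2 against (Day, Dusk): payoffs 9, 11 → best response Mixed.
Species 3 against (Dawn, Night): payoffs 0, 4 → best response Dusk.
Species 3 against (Dawn, Mixed): payoffs 0, 12 → best response Dusk.
Species 3 against (Day, Night): payoffs 4, 5 → best response Dusk.
Species 3 against (Day, Mixed): payoffs 7, 3 → best response Day.
Mutual best responses: (Day, Mixed, Day).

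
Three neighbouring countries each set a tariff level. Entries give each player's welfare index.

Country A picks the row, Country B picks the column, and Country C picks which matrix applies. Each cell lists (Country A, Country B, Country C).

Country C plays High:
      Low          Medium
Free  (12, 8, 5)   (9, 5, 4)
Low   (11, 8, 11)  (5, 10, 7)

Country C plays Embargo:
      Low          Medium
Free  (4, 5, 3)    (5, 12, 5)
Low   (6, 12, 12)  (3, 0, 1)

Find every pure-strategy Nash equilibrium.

Check each profile: it is a Nash equilibrium iff no player can strictly gain by switching unilaterally.
(Free, Low, High): Country A gets 12, best alternative 11; Country B gets 8, best alternative 5; Country C gets 5, best alternative 3. No profitable deviation — NE.
(Free, Low, Embargo): Country A can switch to Low (4 → 6). Not NE.
(Free, Medium, High): Country B can switch to Low (5 → 8). Not NE.
(Free, Medium, Embargo): Country A gets 5, best alternative 3; Country B gets 12, best alternative 5; Country C gets 5, best alternative 4. No profitable deviation — NE.
(Low, Low, High): Country A can switch to Free (11 → 12). Not NE.
(Low, Low, Embargo): Country A gets 6, best alternative 4; Country B gets 12, best alternative 0; Country C gets 12, best alternative 11. No profitable deviation — NE.
(Low, Medium, High): Country A can switch to Free (5 → 9). Not NE.
(Low, Medium, Embargo): Country A can switch to Free (3 → 5). Not NE.

Pure-strategy Nash equilibria: (Free, Low, High), (Free, Medium, Embargo), (Low, Low, Embargo)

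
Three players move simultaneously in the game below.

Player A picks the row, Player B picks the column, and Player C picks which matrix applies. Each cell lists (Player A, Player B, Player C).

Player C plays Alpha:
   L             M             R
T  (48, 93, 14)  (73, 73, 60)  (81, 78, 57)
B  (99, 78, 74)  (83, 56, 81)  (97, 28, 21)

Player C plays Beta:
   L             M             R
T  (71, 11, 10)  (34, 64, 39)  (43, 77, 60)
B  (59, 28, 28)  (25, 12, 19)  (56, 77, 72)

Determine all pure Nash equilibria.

Pure-strategy Nash equilibria: (B, L, Alpha) and (B, R, Beta)

Check each profile: it is a Nash equilibrium iff no player can strictly gain by switching unilaterally.
(T, L, Alpha): Player A can switch to B (48 → 99). Not NE.
(T, L, Beta): Player B can switch to M (11 → 64). Not NE.
(T, M, Alpha): Player A can switch to B (73 → 83). Not NE.
(T, M, Beta): Player B can switch to R (64 → 77). Not NE.
(T, R, Alpha): Player A can switch to B (81 → 97). Not NE.
(T, R, Beta): Player A can switch to B (43 → 56). Not NE.
(B, L, Alpha): Player A gets 99, best alternative 48; Player B gets 78, best alternative 56; Player C gets 74, best alternative 28. No profitable deviation — NE.
(B, L, Beta): Player A can switch to T (59 → 71). Not NE.
(B, M, Alpha): Player B can switch to L (56 → 78). Not NE.
(B, R, Beta): Player A gets 56, best alternative 43; Player B gets 77, best alternative 28; Player C gets 72, best alternative 21. No profitable deviation — NE.
(The remaining 2 profiles each have a profitable deviation by the same check.)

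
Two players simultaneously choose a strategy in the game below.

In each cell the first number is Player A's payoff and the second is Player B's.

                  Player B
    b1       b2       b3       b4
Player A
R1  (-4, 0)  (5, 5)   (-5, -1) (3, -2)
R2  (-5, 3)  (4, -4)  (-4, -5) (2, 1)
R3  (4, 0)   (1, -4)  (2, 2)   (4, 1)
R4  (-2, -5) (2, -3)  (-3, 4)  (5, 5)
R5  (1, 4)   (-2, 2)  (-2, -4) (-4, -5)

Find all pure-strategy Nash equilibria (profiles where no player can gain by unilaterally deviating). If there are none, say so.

(R1, b2); (R3, b3); (R4, b4)

Check each profile: it is a Nash equilibrium iff no player can strictly gain by switching unilaterally.
(R1, b1): Player A can switch to R3 (-4 → 4). Not NE.
(R1, b2): Player A gets 5, best alternative 4; Player B gets 5, best alternative 0. No profitable deviation — NE.
(R1, b3): Player A can switch to R2 (-5 → -4). Not NE.
(R1, b4): Player A can switch to R3 (3 → 4). Not NE.
(R2, b1): Player A can switch to R1 (-5 → -4). Not NE.
(R2, b2): Player A can switch to R1 (4 → 5). Not NE.
(R2, b3): Player A can switch to R3 (-4 → 2). Not NE.
(R2, b4): Player A can switch to R1 (2 → 3). Not NE.
(R3, b1): Player B can switch to b3 (0 → 2). Not NE.
(R3, b3): Player A gets 2, best alternative -2; Player B gets 2, best alternative 1. No profitable deviation — NE.
(R4, b4): Player A gets 5, best alternative 4; Player B gets 5, best alternative 4. No profitable deviation — NE.
(The remaining 9 profiles each have a profitable deviation by the same check.)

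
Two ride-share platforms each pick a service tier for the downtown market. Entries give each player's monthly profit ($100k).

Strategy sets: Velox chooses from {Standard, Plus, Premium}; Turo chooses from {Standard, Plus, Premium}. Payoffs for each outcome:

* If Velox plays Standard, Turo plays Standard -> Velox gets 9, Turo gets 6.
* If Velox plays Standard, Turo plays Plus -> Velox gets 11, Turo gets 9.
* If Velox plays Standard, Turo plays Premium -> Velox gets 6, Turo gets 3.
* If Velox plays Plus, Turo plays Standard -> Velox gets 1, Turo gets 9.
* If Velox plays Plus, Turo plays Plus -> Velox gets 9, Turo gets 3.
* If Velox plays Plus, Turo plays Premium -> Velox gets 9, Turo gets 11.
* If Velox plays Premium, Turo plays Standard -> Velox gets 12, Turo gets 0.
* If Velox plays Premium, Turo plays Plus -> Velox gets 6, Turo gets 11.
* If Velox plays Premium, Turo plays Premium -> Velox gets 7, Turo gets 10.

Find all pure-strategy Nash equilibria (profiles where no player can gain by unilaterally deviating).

For each strategy profile, look for a profitable unilateral deviation.
(Standard, Standard): Velox can switch to Premium (9 → 12). Not NE.
(Standard, Plus): Velox gets 11, best alternative 9; Turo gets 9, best alternative 6. No profitable deviation — NE.
(Standard, Premium): Velox can switch to Plus (6 → 9). Not NE.
(Plus, Standard): Velox can switch to Standard (1 → 9). Not NE.
(Plus, Plus): Velox can switch to Standard (9 → 11). Not NE.
(Plus, Premium): Velox gets 9, best alternative 7; Turo gets 11, best alternative 9. No profitable deviation — NE.
(Premium, Standard): Turo can switch to Plus (0 → 11). Not NE.
(Premium, Plus): Velox can switch to Standard (6 → 11). Not NE.
(The remaining 1 profile has a profitable deviation by the same check.)

(Standard, Plus), (Plus, Premium)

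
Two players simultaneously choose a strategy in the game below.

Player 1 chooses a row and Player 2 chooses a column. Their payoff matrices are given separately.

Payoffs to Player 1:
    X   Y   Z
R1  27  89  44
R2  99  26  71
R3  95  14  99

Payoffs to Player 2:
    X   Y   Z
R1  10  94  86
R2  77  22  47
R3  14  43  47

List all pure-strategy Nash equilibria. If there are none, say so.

The pure Nash equilibria are (R1, Y) and (R2, X) and (R3, Z).

Player 1 against X: payoffs 27, 99, 95 → best response R2.
Player 1 against Y: payoffs 89, 26, 14 → best response R1.
Player 1 against Z: payoffs 44, 71, 99 → best response R3.
Player 2 against R1: payoffs 10, 94, 86 → best response Y.
Player 2 against R2: payoffs 77, 22, 47 → best response X.
Player 2 against R3: payoffs 14, 43, 47 → best response Z.
Mutual best responses: (R1, Y); (R2, X); (R3, Z).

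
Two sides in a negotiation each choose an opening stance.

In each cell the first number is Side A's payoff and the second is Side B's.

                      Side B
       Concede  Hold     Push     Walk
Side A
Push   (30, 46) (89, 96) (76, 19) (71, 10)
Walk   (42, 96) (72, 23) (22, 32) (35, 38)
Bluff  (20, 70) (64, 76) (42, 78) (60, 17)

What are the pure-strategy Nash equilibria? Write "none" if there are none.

Pure-strategy Nash equilibria: (Push, Hold) and (Walk, Concede)

Side A against Concede: payoffs 30, 42, 20 → best response Walk.
Side A against Hold: payoffs 89, 72, 64 → best response Push.
Side A against Push: payoffs 76, 22, 42 → best response Push.
Side A against Walk: payoffs 71, 35, 60 → best response Push.
Side B against Push: payoffs 46, 96, 19, 10 → best response Hold.
Side B against Walk: payoffs 96, 23, 32, 38 → best response Concede.
Side B against Bluff: payoffs 70, 76, 78, 17 → best response Push.
Mutual best responses: (Push, Hold); (Walk, Concede).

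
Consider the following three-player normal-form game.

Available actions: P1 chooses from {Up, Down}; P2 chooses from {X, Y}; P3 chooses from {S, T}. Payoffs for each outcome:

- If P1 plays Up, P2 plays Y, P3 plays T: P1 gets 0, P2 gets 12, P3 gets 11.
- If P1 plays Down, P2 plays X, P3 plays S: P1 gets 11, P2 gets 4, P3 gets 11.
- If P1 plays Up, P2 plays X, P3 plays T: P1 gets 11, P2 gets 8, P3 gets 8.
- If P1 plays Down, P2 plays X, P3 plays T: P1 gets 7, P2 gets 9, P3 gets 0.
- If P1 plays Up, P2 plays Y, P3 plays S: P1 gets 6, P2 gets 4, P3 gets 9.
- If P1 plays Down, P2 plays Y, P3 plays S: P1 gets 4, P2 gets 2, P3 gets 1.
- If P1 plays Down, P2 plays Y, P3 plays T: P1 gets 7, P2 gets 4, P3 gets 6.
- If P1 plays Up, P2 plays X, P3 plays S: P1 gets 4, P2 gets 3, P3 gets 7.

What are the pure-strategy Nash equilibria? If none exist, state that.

P1 against (X, S): payoffs 4, 11 → best response Down.
P1 against (X, T): payoffs 11, 7 → best response Up.
P1 against (Y, S): payoffs 6, 4 → best response Up.
P1 against (Y, T): payoffs 0, 7 → best response Down.
P2 against (Up, S): payoffs 3, 4 → best response Y.
P2 against (Up, T): payoffs 8, 12 → best response Y.
P2 against (Down, S): payoffs 4, 2 → best response X.
P2 against (Down, T): payoffs 9, 4 → best response X.
P3 against (Up, X): payoffs 7, 8 → best response T.
P3 against (Up, Y): payoffs 9, 11 → best response T.
P3 against (Down, X): payoffs 11, 0 → best response S.
P3 against (Down, Y): payoffs 1, 6 → best response T.
Mutual best responses: (Down, X, S).

(Down, X, S)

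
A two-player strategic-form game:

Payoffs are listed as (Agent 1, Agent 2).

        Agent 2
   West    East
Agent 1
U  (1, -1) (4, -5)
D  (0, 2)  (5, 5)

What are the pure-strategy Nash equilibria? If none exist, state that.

For each strategy profile, look for a profitable unilateral deviation.
(U, West): Agent 1 gets 1, best alternative 0; Agent 2 gets -1, best alternative -5. No profitable deviation — NE.
(U, East): Agent 1 can switch to D (4 → 5). Not NE.
(D, West): Agent 1 can switch to U (0 → 1). Not NE.
(D, East): Agent 1 gets 5, best alternative 4; Agent 2 gets 5, best alternative 2. No profitable deviation — NE.

The pure Nash equilibria are (U, West), (D, East).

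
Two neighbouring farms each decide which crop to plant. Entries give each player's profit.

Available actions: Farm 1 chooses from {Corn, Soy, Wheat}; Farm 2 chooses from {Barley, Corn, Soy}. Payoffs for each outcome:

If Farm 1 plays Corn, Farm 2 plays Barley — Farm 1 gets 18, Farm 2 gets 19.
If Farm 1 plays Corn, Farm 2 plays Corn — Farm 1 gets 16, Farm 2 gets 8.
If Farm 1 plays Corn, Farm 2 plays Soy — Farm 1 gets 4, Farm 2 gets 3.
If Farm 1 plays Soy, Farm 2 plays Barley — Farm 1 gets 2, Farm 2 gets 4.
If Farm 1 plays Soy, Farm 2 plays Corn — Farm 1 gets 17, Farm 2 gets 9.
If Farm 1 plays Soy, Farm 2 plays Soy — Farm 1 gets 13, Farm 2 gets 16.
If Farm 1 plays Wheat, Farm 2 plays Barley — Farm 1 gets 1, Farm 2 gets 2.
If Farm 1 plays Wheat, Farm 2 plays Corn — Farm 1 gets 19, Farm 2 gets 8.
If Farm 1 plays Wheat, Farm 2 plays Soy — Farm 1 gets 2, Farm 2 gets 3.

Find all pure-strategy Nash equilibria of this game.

(Corn, Barley), (Soy, Soy), (Wheat, Corn)

(Corn, Barley): Farm 1 gets 18, best alternative 2; Farm 2 gets 19, best alternative 8. No profitable deviation — NE.
(Corn, Corn): Farm 1 can switch to Soy (16 → 17). Not NE.
(Corn, Soy): Farm 1 can switch to Soy (4 → 13). Not NE.
(Soy, Barley): Farm 1 can switch to Corn (2 → 18). Not NE.
(Soy, Corn): Farm 1 can switch to Wheat (17 → 19). Not NE.
(Soy, Soy): Farm 1 gets 13, best alternative 4; Farm 2 gets 16, best alternative 9. No profitable deviation — NE.
(Wheat, Barley): Farm 1 can switch to Corn (1 → 18). Not NE.
(Wheat, Corn): Farm 1 gets 19, best alternative 17; Farm 2 gets 8, best alternative 3. No profitable deviation — NE.
(Wheat, Soy): Farm 1 can switch to Corn (2 → 4). Not NE.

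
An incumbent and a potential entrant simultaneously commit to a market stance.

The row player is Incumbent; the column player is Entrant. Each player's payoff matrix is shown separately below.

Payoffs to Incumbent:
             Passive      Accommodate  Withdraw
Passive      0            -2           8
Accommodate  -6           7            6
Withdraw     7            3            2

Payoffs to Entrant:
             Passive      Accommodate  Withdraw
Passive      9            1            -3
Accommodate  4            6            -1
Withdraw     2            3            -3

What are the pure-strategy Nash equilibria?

(Passive, Passive): Incumbent can switch to Withdraw (0 → 7). Not NE.
(Passive, Accommodate): Incumbent can switch to Accommodate (-2 → 7). Not NE.
(Passive, Withdraw): Entrant can switch to Passive (-3 → 9). Not NE.
(Accommodate, Passive): Incumbent can switch to Passive (-6 → 0). Not NE.
(Accommodate, Accommodate): Incumbent gets 7, best alternative 3; Entrant gets 6, best alternative 4. No profitable deviation — NE.
(Accommodate, Withdraw): Incumbent can switch to Passive (6 → 8). Not NE.
(Withdraw, Passive): Entrant can switch to Accommodate (2 → 3). Not NE.
(Withdraw, Accommodate): Incumbent can switch to Accommodate (3 → 7). Not NE.
(Withdraw, Withdraw): Incumbent can switch to Passive (2 → 8). Not NE.

The unique pure-strategy Nash equilibrium is (Accommodate, Accommodate).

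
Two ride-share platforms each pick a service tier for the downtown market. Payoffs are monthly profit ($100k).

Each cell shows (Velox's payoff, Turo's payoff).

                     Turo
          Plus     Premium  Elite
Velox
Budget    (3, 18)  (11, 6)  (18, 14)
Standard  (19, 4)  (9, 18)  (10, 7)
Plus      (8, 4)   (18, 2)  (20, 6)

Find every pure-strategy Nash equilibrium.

(Budget, Plus): Velox can switch to Standard (3 → 19). Not NE.
(Budget, Premium): Velox can switch to Plus (11 → 18). Not NE.
(Budget, Elite): Velox can switch to Plus (18 → 20). Not NE.
(Standard, Plus): Turo can switch to Premium (4 → 18). Not NE.
(Standard, Premium): Velox can switch to Budget (9 → 11). Not NE.
(Standard, Elite): Velox can switch to Budget (10 → 18). Not NE.
(Plus, Plus): Velox can switch to Standard (8 → 19). Not NE.
(Plus, Premium): Turo can switch to Plus (2 → 4). Not NE.
(Plus, Elite): Velox gets 20, best alternative 18; Turo gets 6, best alternative 4. No profitable deviation — NE.

Pure NE: (Plus, Elite)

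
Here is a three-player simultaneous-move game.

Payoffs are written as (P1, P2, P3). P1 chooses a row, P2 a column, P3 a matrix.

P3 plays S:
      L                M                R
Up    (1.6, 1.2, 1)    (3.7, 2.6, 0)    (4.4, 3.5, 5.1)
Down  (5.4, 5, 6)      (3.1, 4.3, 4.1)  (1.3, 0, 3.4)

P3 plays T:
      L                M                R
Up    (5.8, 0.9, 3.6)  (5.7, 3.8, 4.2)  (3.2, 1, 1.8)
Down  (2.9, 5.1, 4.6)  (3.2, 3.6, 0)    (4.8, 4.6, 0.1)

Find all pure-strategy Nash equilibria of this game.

Mark each player's best response to every combination of opponents' strategies; a profile where every player is best-responding is a pure Nash equilibrium.
P1 against (L, S): payoffs 1.6, 5.4 → best response Down.
P1 against (L, T): payoffs 5.8, 2.9 → best response Up.
P1 against (M, S): payoffs 3.7, 3.1 → best response Up.
P1 against (M, T): payoffs 5.7, 3.2 → best response Up.
P1 against (R, S): payoffs 4.4, 1.3 → best response Up.
P1 against (R, T): payoffs 3.2, 4.8 → best response Down.
P2 against (Up, S): payoffs 1.2, 2.6, 3.5 → best response R.
P2 against (Up, T): payoffs 0.9, 3.8, 1 → best response M.
P2 against (Down, S): payoffs 5, 4.3, 0 → best response L.
P2 against (Down, T): payoffs 5.1, 3.6, 4.6 → best response L.
P3 against (Up, L): payoffs 1, 3.6 → best response T.
P3 against (Up, M): payoffs 0, 4.2 → best response T.
P3 against (Up, R): payoffs 5.1, 1.8 → best response S.
P3 against (Down, L): payoffs 6, 4.6 → best response S.
P3 against (Down, M): payoffs 4.1, 0 → best response S.
P3 against (Down, R): payoffs 3.4, 0.1 → best response S.
Mutual best responses: (Up, M, T); (Up, R, S); (Down, L, S).

(Up, M, T); (Up, R, S); (Down, L, S)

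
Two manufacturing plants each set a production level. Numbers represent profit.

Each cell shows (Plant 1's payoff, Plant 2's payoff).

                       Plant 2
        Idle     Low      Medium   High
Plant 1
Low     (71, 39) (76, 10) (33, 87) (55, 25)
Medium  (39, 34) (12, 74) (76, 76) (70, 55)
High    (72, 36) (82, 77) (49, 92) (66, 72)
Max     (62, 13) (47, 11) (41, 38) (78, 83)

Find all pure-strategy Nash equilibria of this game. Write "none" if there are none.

Plant 1 against Idle: payoffs 71, 39, 72, 62 → best response High.
Plant 1 against Low: payoffs 76, 12, 82, 47 → best response High.
Plant 1 against Medium: payoffs 33, 76, 49, 41 → best response Medium.
Plant 1 against High: payoffs 55, 70, 66, 78 → best response Max.
Plant 2 against Low: payoffs 39, 10, 87, 25 → best response Medium.
Plant 2 against Medium: payoffs 34, 74, 76, 55 → best response Medium.
Plant 2 against High: payoffs 36, 77, 92, 72 → best response Medium.
Plant 2 against Max: payoffs 13, 11, 38, 83 → best response High.
Mutual best responses: (Medium, Medium); (Max, High).

The pure Nash equilibria are (Medium, Medium), (Max, High).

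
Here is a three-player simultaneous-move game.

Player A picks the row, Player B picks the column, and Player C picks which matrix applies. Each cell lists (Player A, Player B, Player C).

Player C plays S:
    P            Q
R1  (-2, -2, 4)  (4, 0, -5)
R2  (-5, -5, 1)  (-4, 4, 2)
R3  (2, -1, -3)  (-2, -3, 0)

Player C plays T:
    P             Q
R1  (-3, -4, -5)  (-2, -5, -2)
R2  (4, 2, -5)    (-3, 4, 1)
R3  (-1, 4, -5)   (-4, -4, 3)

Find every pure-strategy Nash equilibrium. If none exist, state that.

Mark each player's best response to every combination of opponents' strategies; a profile where every player is best-responding is a pure Nash equilibrium.
Player A against (P, S): payoffs -2, -5, 2 → best response R3.
Player A against (P, T): payoffs -3, 4, -1 → best response R2.
Player A against (Q, S): payoffs 4, -4, -2 → best response R1.
Player A against (Q, T): payoffs -2, -3, -4 → best response R1.
Player B against (R1, S): payoffs -2, 0 → best response Q.
Player B against (R1, T): payoffs -4, -5 → best response P.
Player B against (R2, S): payoffs -5, 4 → best response Q.
Player B against (R2, T): payoffs 2, 4 → best response Q.
Player B against (R3, S): payoffs -1, -3 → best response P.
Player B against (R3, T): payoffs 4, -4 → best response P.
Player C against (R1, P): payoffs 4, -5 → best response S.
Player C against (R1, Q): payoffs -5, -2 → best response T.
Player C against (R2, P): payoffs 1, -5 → best response S.
Player C against (R2, Q): payoffs 2, 1 → best response S.
Player C against (R3, P): payoffs -3, -5 → best response S.
Player C against (R3, Q): payoffs 0, 3 → best response T.
Mutual best responses: (R3, P, S).

The unique pure-strategy Nash equilibrium is (R3, P, S).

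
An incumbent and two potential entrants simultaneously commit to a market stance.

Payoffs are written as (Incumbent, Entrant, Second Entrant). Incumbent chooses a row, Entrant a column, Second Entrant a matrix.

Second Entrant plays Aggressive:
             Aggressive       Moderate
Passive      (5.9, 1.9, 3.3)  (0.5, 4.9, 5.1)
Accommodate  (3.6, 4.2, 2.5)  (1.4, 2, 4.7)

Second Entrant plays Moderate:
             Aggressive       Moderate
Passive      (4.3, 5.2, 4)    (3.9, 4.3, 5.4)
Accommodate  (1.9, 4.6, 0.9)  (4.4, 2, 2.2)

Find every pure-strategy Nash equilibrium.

The unique pure-strategy Nash equilibrium is (Passive, Aggressive, Moderate).

Incumbent against (Aggressive, Aggressive): payoffs 5.9, 3.6 → best response Passive.
Incumbent against (Aggressive, Moderate): payoffs 4.3, 1.9 → best response Passive.
Incumbent against (Moderate, Aggressive): payoffs 0.5, 1.4 → best response Accommodate.
Incumbent against (Moderate, Moderate): payoffs 3.9, 4.4 → best response Accommodate.
Entrant against (Passive, Aggressive): payoffs 1.9, 4.9 → best response Moderate.
Entrant against (Passive, Moderate): payoffs 5.2, 4.3 → best response Aggressive.
Entrant against (Accommodate, Aggressive): payoffs 4.2, 2 → best response Aggressive.
Entrant against (Accommodate, Moderate): payoffs 4.6, 2 → best response Aggressive.
Second Entrant against (Passive, Aggressive): payoffs 3.3, 4 → best response Moderate.
Second Entrant against (Passive, Moderate): payoffs 5.1, 5.4 → best response Moderate.
Second Entrant against (Accommodate, Aggressive): payoffs 2.5, 0.9 → best response Aggressive.
Second Entrant against (Accommodate, Moderate): payoffs 4.7, 2.2 → best response Aggressive.
Mutual best responses: (Passive, Aggressive, Moderate).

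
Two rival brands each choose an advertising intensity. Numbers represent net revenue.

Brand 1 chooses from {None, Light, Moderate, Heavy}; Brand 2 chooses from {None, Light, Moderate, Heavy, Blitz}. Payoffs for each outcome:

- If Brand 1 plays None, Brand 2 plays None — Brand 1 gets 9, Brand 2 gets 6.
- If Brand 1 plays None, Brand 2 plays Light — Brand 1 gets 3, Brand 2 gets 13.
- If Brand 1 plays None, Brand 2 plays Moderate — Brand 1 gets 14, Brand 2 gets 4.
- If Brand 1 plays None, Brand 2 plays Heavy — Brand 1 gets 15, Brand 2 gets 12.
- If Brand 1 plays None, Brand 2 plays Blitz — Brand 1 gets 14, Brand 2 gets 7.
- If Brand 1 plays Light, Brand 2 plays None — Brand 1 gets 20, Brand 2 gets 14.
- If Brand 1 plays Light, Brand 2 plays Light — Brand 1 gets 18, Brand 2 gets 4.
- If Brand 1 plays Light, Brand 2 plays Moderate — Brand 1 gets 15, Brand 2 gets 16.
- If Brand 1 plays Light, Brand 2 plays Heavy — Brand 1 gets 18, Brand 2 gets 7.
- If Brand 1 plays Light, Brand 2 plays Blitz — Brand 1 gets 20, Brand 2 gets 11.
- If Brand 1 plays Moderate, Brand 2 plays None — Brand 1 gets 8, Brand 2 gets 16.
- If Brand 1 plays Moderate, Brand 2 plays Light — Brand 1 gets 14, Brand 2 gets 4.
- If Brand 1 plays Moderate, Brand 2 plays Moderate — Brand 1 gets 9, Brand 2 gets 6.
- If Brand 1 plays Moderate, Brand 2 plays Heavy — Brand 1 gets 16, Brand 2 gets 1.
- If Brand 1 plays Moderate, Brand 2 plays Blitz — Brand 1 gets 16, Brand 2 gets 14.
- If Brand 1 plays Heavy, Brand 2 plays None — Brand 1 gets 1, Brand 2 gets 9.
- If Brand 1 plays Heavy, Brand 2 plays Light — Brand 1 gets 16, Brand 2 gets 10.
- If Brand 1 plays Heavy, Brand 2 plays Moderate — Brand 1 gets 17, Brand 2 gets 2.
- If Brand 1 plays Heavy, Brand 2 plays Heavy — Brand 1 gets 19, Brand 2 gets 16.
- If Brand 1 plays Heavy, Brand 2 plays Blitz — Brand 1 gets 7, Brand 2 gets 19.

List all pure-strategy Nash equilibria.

No pure-strategy Nash equilibrium.

(None, None): Brand 1 can switch to Light (9 → 20). Not NE.
(None, Light): Brand 1 can switch to Light (3 → 18). Not NE.
(None, Moderate): Brand 1 can switch to Light (14 → 15). Not NE.
(None, Heavy): Brand 1 can switch to Light (15 → 18). Not NE.
(None, Blitz): Brand 1 can switch to Light (14 → 20). Not NE.
(Light, None): Brand 2 can switch to Moderate (14 → 16). Not NE.
(The remaining 14 profiles each have a profitable deviation by the same check.)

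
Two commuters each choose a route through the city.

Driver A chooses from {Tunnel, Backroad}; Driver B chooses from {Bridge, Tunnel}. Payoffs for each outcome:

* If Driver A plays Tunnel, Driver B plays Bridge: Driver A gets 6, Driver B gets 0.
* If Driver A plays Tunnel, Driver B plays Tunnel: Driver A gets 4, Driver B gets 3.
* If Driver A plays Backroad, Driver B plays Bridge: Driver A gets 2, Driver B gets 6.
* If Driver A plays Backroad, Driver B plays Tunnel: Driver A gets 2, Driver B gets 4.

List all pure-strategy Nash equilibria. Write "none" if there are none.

Mark each player's best response to every combination of opponents' strategies; a profile where every player is best-responding is a pure Nash equilibrium.
Driver A against Bridge: payoffs 6, 2 → best response Tunnel.
Driver A against Tunnel: payoffs 4, 2 → best response Tunnel.
Driver B against Tunnel: payoffs 0, 3 → best response Tunnel.
Driver B against Backroad: payoffs 6, 4 → best response Bridge.
Mutual best responses: (Tunnel, Tunnel).

(Tunnel, Tunnel)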